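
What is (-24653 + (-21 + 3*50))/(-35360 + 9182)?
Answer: 12262/13089 ≈ 0.93682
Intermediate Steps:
(-24653 + (-21 + 3*50))/(-35360 + 9182) = (-24653 + (-21 + 150))/(-26178) = (-24653 + 129)*(-1/26178) = -24524*(-1/26178) = 12262/13089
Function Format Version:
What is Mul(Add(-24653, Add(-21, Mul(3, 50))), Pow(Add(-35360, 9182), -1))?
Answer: Rational(12262, 13089) ≈ 0.93682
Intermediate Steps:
Mul(Add(-24653, Add(-21, Mul(3, 50))), Pow(Add(-35360, 9182), -1)) = Mul(Add(-24653, Add(-21, 150)), Pow(-26178, -1)) = Mul(Add(-24653, 129), Rational(-1, 26178)) = Mul(-24524, Rational(-1, 26178)) = Rational(12262, 13089)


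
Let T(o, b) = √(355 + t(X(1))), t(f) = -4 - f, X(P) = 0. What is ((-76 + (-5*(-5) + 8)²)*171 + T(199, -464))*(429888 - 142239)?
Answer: 49827422727 + 862947*√39 ≈ 4.9833e+10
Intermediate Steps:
T(o, b) = 3*√39 (T(o, b) = √(355 + (-4 - 1*0)) = √(355 + (-4 + 0)) = √(355 - 4) = √351 = 3*√39)
((-76 + (-5*(-5) + 8)²)*171 + T(199, -464))*(429888 - 142239) = ((-76 + (-5*(-5) + 8)²)*171 + 3*√39)*(429888 - 142239) = ((-76 + (25 + 8)²)*171 + 3*√39)*287649 = ((-76 + 33²)*171 + 3*√39)*287649 = ((-76 + 1089)*171 + 3*√39)*287649 = (1013*171 + 3*√39)*287649 = (173223 + 3*√39)*287649 = 49827422727 + 862947*√39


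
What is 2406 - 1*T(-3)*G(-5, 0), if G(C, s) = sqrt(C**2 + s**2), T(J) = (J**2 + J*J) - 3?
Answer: 2331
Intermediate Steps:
T(J) = -3 + 2*J**2 (T(J) = (J**2 + J**2) - 3 = 2*J**2 - 3 = -3 + 2*J**2)
2406 - 1*T(-3)*G(-5, 0) = 2406 - 1*(-3 + 2*(-3)**2)*sqrt((-5)**2 + 0**2) = 2406 - 1*(-3 + 2*9)*sqrt(25 + 0) = 2406 - 1*(-3 + 18)*sqrt(25) = 2406 - 1*15*5 = 2406 - 15*5 = 2406 - 1*75 = 2406 - 75 = 2331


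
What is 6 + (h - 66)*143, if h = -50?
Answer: -16582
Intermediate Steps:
6 + (h - 66)*143 = 6 + (-50 - 66)*143 = 6 - 116*143 = 6 - 16588 = -16582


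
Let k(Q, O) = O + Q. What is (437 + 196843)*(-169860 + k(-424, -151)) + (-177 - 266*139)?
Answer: -33623453951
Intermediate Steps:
(437 + 196843)*(-169860 + k(-424, -151)) + (-177 - 266*139) = (437 + 196843)*(-169860 + (-151 - 424)) + (-177 - 266*139) = 197280*(-169860 - 575) + (-177 - 36974) = 197280*(-170435) - 37151 = -33623416800 - 37151 = -33623453951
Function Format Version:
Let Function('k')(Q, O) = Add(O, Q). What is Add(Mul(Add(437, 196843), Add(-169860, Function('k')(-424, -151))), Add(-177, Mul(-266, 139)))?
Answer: -33623453951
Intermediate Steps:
Add(Mul(Add(437, 196843), Add(-169860, Function('k')(-424, -151))), Add(-177, Mul(-266, 139))) = Add(Mul(Add(437, 196843), Add(-169860, Add(-151, -424))), Add(-177, Mul(-266, 139))) = Add(Mul(197280, Add(-169860, -575)), Add(-177, -36974)) = Add(Mul(197280, -170435), -37151) = Add(-33623416800, -37151) = -33623453951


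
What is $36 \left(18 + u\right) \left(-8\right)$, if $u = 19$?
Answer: $-10656$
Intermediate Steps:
$36 \left(18 + u\right) \left(-8\right) = 36 \left(18 + 19\right) \left(-8\right) = 36 \cdot 37 \left(-8\right) = 1332 \left(-8\right) = -10656$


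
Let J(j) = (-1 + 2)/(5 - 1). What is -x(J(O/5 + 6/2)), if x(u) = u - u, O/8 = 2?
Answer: 0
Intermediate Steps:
O = 16 (O = 8*2 = 16)
J(j) = ¼ (J(j) = 1/4 = 1*(¼) = ¼)
x(u) = 0
-x(J(O/5 + 6/2)) = -1*0 = 0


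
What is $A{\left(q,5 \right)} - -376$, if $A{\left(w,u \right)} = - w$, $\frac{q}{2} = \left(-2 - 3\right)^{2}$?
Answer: $326$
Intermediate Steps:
$q = 50$ ($q = 2 \left(-2 - 3\right)^{2} = 2 \left(-5\right)^{2} = 2 \cdot 25 = 50$)
$A{\left(q,5 \right)} - -376 = \left(-1\right) 50 - -376 = -50 + 376 = 326$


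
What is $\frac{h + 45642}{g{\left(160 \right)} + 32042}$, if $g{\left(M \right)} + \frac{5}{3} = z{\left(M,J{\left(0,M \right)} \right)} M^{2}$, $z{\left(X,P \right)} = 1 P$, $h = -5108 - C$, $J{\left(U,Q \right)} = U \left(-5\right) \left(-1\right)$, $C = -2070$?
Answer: $\frac{127812}{96121} \approx 1.3297$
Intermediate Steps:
$J{\left(U,Q \right)} = 5 U$ ($J{\left(U,Q \right)} = - 5 U \left(-1\right) = 5 U$)
$h = -3038$ ($h = -5108 - -2070 = -5108 + 2070 = -3038$)
$z{\left(X,P \right)} = P$
$g{\left(M \right)} = - \frac{5}{3}$ ($g{\left(M \right)} = - \frac{5}{3} + 5 \cdot 0 M^{2} = - \frac{5}{3} + 0 M^{2} = - \frac{5}{3} + 0 = - \frac{5}{3}$)
$\frac{h + 45642}{g{\left(160 \right)} + 32042} = \frac{-3038 + 45642}{- \frac{5}{3} + 32042} = \frac{42604}{\frac{96121}{3}} = 42604 \cdot \frac{3}{96121} = \frac{127812}{96121}$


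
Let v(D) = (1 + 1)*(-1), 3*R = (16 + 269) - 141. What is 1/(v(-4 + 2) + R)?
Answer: 1/46 ≈ 0.021739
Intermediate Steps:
R = 48 (R = ((16 + 269) - 141)/3 = (285 - 141)/3 = (1/3)*144 = 48)
v(D) = -2 (v(D) = 2*(-1) = -2)
1/(v(-4 + 2) + R) = 1/(-2 + 48) = 1/46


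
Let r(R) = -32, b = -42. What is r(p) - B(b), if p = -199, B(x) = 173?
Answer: -205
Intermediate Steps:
r(p) - B(b) = -32 - 1*173 = -32 - 173 = -205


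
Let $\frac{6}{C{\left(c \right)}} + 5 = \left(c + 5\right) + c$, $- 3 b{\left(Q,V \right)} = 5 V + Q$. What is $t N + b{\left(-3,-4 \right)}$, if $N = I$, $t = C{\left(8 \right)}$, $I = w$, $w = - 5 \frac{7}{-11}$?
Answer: $\frac{2339}{264} \approx 8.8598$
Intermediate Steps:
$w = \frac{35}{11}$ ($w = - 5 \cdot 7 \left(- \frac{1}{11}\right) = \left(-5\right) \left(- \frac{7}{11}\right) = \frac{35}{11} \approx 3.1818$)
$b{\left(Q,V \right)} = - \frac{5 V}{3} - \frac{Q}{3}$ ($b{\left(Q,V \right)} = - \frac{5 V + Q}{3} = - \frac{Q + 5 V}{3} = - \frac{5 V}{3} - \frac{Q}{3}$)
$I = \frac{35}{11} \approx 3.1818$
$C{\left(c \right)} = \frac{3}{c}$ ($C{\left(c \right)} = \frac{6}{-5 + \left(\left(c + 5\right) + c\right)} = \frac{6}{-5 + \left(\left(5 + c\right) + c\right)} = \frac{6}{-5 + \left(5 + 2 c\right)} = \frac{6}{2 c} = 6 \frac{1}{2 c} = \frac{3}{c}$)
$t = \frac{3}{8} \approx 0.375$
$N = \frac{35}{11} \approx 3.1818$
$t N + b{\left(-3,-4 \right)} = \frac{3}{8} \cdot \frac{35}{11} - - \frac{23}{3} = \frac{105}{88} + \left(\frac{20}{3} + 1\right) = \frac{105}{88} + \frac{23}{3} = \frac{2339}{264}$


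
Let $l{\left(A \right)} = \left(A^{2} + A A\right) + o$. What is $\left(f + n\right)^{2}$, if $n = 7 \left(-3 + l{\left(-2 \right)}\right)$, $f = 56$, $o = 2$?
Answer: $11025$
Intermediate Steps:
$l{\left(A \right)} = 2 + 2 A^{2}$ ($l{\left(A \right)} = \left(A^{2} + A A\right) + 2 = \left(A^{2} + A^{2}\right) + 2 = 2 A^{2} + 2 = 2 + 2 A^{2}$)
$n = 49$ ($n = 7 \left(-3 + \left(2 + 2 \left(-2\right)^{2}\right)\right) = 7 \left(-3 + \left(2 + 2 \cdot 4\right)\right) = 7 \left(-3 + \left(2 + 8\right)\right) = 7 \left(-3 + 10\right) = 7 \cdot 7 = 49$)
$\left(f + n\right)^{2} = \left(56 + 49\right)^{2} = 105^{2} = 11025$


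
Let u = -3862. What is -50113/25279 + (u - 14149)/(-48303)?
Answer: -1965308170/1221051537 ≈ -1.6095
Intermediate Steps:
-50113/25279 + (u - 14149)/(-48303) = -50113/25279 + (-3862 - 14149)/(-48303) = -50113*1/25279 - 18011*(-1/48303) = -50113/25279 + 18011/48303 = -1965308170/1221051537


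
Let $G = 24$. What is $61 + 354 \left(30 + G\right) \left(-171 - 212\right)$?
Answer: $-7321367$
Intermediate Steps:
$61 + 354 \left(30 + G\right) \left(-171 - 212\right) = 61 + 354 \left(30 + 24\right) \left(-171 - 212\right) = 61 + 354 \cdot 54 \left(-383\right) = 61 + 354 \left(-20682\right) = 61 - 7321428 = -7321367$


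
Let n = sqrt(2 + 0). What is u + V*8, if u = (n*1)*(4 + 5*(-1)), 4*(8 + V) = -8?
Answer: -80 - sqrt(2) ≈ -81.414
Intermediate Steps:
V = -10 (V = -8 + (1/4)*(-8) = -8 - 2 = -10)
n = sqrt(2) ≈ 1.4142
u = -sqrt(2) (u = (sqrt(2)*1)*(4 + 5*(-1)) = sqrt(2)*(4 - 5) = sqrt(2)*(-1) = -sqrt(2) ≈ -1.4142)
u + V*8 = -sqrt(2) - 10*8 = -sqrt(2) - 80 = -80 - sqrt(2)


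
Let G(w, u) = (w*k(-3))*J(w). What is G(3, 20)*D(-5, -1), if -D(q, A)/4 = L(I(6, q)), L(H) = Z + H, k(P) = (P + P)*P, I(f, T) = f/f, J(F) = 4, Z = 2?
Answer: -2592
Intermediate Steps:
I(f, T) = 1
k(P) = 2*P² (k(P) = (2*P)*P = 2*P²)
L(H) = 2 + H
D(q, A) = -12 (D(q, A) = -4*(2 + 1) = -4*3 = -12)
G(w, u) = 72*w (G(w, u) = (w*(2*(-3)²))*4 = (w*(2*9))*4 = (w*18)*4 = (18*w)*4 = 72*w)
G(3, 20)*D(-5, -1) = (72*3)*(-12) = 216*(-12) = -2592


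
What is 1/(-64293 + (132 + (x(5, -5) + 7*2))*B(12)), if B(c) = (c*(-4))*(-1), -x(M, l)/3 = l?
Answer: -1/56565 ≈ -1.7679e-5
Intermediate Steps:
x(M, l) = -3*l
B(c) = 4*c (B(c) = -4*c*(-1) = 4*c)
1/(-64293 + (132 + (x(5, -5) + 7*2))*B(12)) = 1/(-64293 + (132 + (-3*(-5) + 7*2))*(4*12)) = 1/(-64293 + (132 + (15 + 14))*48) = 1/(-64293 + (132 + 29)*48) = 1/(-64293 + 161*48) = 1/(-64293 + 7728) = 1/(-56565) = -1/56565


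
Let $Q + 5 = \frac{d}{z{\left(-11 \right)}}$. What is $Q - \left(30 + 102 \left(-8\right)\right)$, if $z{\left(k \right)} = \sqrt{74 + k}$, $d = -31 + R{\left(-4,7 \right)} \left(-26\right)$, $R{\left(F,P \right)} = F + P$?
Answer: $781 - \frac{109 \sqrt{7}}{21} \approx 767.27$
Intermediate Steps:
$d = -109$ ($d = -31 + \left(-4 + 7\right) \left(-26\right) = -31 + 3 \left(-26\right) = -31 - 78 = -109$)
$Q = -5 - \frac{109 \sqrt{7}}{21}$ ($Q = -5 - \frac{109}{\sqrt{74 - 11}} = -5 - \frac{109}{\sqrt{63}} = -5 - \frac{109}{3 \sqrt{7}} = -5 - 109 \frac{\sqrt{7}}{21} = -5 - \frac{109 \sqrt{7}}{21} \approx -18.733$)
$Q - \left(30 + 102 \left(-8\right)\right) = \left(-5 - \frac{109 \sqrt{7}}{21}\right) - \left(30 + 102 \left(-8\right)\right) = \left(-5 - \frac{109 \sqrt{7}}{21}\right) - \left(30 - 816\right) = \left(-5 - \frac{109 \sqrt{7}}{21}\right) - -786 = \left(-5 - \frac{109 \sqrt{7}}{21}\right) + 786 = 781 - \frac{109 \sqrt{7}}{21}$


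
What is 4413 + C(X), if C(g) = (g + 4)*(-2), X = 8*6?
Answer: 4309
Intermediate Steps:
X = 48
C(g) = -8 - 2*g (C(g) = (4 + g)*(-2) = -8 - 2*g)
4413 + C(X) = 4413 + (-8 - 2*48) = 4413 + (-8 - 96) = 4413 - 104 = 4309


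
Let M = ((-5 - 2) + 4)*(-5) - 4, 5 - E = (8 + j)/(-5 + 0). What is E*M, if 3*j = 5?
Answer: 1144/15 ≈ 76.267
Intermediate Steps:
j = 5/3 (j = (1/3)*5 = 5/3 ≈ 1.6667)
E = 104/15 (E = 5 - (8 + 5/3)/(-5 + 0) = 5 - 29/(3*(-5)) = 5 - 29*(-1)/(3*5) = 5 - 1*(-29/15) = 5 + 29/15 = 104/15 ≈ 6.9333)
M = 11 (M = (-7 + 4)*(-5) - 4 = -3*(-5) - 4 = 15 - 4 = 11)
E*M = (104/15)*11 = 1144/15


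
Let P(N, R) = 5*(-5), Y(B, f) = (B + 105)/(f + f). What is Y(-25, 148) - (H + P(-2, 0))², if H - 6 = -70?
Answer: -293067/37 ≈ -7920.7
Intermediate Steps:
H = -64 (H = 6 - 70 = -64)
Y(B, f) = (105 + B)/(2*f) (Y(B, f) = (105 + B)/((2*f)) = (105 + B)*(1/(2*f)) = (105 + B)/(2*f))
P(N, R) = -25
Y(-25, 148) - (H + P(-2, 0))² = (½)*(105 - 25)/148 - (-64 - 25)² = (½)*(1/148)*80 - 1*(-89)² = 10/37 - 1*7921 = 10/37 - 7921 = -293067/37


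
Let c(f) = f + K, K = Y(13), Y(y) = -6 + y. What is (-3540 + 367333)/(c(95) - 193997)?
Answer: -19147/10205 ≈ -1.8762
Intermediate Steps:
K = 7 (K = -6 + 13 = 7)
c(f) = 7 + f (c(f) = f + 7 = 7 + f)
(-3540 + 367333)/(c(95) - 193997) = (-3540 + 367333)/((7 + 95) - 193997) = 363793/(102 - 193997) = 363793/(-193895) = 363793*(-1/193895) = -19147/10205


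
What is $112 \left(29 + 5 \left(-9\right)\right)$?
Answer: $-1792$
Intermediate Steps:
$112 \left(29 + 5 \left(-9\right)\right) = 112 \left(29 - 45\right) = 112 \left(-16\right) = -1792$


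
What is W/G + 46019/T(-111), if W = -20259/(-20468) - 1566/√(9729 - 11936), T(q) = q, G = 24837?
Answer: -7798129199285/18809457492 + 522*I*√2207/18271753 ≈ -414.59 + 0.0013421*I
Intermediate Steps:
W = 20259/20468 + 1566*I*√2207/2207 (W = -20259*(-1/20468) - 1566*(-I*√2207/2207) = 20259/20468 - 1566*(-I*√2207/2207) = 20259/20468 - (-1566)*I*√2207/2207 = 20259/20468 + 1566*I*√2207/2207 ≈ 0.98979 + 33.334*I)
W/G + 46019/T(-111) = (20259/20468 + 1566*I*√2207/2207)/24837 + 46019/(-111) = (20259/20468 + 1566*I*√2207/2207)*(1/24837) + 46019*(-1/111) = (6753/169454572 + 522*I*√2207/18271753) - 46019/111 = -7798129199285/18809457492 + 522*I*√2207/18271753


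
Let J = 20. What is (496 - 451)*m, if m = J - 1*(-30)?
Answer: 2250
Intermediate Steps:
m = 50 (m = 20 - 1*(-30) = 20 + 30 = 50)
(496 - 451)*m = (496 - 451)*50 = 45*50 = 2250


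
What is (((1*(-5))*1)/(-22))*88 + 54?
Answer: 74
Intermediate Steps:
(((1*(-5))*1)/(-22))*88 + 54 = (-5*1*(-1/22))*88 + 54 = -5*(-1/22)*88 + 54 = (5/22)*88 + 54 = 20 + 54 = 74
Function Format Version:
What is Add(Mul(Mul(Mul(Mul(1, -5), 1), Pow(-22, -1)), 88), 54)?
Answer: 74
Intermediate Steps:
Add(Mul(Mul(Mul(Mul(1, -5), 1), Pow(-22, -1)), 88), 54) = Add(Mul(Mul(Mul(-5, 1), Rational(-1, 22)), 88), 54) = Add(Mul(Mul(-5, Rational(-1, 22)), 88), 54) = Add(Mul(Rational(5, 22), 88), 54) = Add(20, 54) = 74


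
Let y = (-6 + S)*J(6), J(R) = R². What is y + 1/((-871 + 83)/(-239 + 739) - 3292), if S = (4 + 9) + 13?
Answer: 296421715/411697 ≈ 720.00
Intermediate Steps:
S = 26 (S = 13 + 13 = 26)
y = 720 (y = (-6 + 26)*6² = 20*36 = 720)
y + 1/((-871 + 83)/(-239 + 739) - 3292) = 720 + 1/((-871 + 83)/(-239 + 739) - 3292) = 720 + 1/(-788/500 - 3292) = 720 + 1/(-788*1/500 - 3292) = 720 + 1/(-197/125 - 3292) = 720 + 1/(-411697/125) = 720 - 125/411697 = 296421715/411697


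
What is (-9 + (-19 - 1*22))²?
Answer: 2500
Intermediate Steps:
(-9 + (-19 - 1*22))² = (-9 + (-19 - 22))² = (-9 - 41)² = (-50)² = 2500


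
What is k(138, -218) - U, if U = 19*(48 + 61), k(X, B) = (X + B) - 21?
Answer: -2172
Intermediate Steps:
k(X, B) = -21 + B + X (k(X, B) = (B + X) - 21 = -21 + B + X)
U = 2071 (U = 19*109 = 2071)
k(138, -218) - U = (-21 - 218 + 138) - 1*2071 = -101 - 2071 = -2172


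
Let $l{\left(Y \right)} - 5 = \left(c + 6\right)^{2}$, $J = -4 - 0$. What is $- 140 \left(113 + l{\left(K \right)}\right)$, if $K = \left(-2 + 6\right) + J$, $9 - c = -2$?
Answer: $-56980$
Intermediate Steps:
$J = -4$ ($J = -4 + 0 = -4$)
$c = 11$ ($c = 9 - -2 = 9 + 2 = 11$)
$K = 0$ ($K = \left(-2 + 6\right) - 4 = 4 - 4 = 0$)
$l{\left(Y \right)} = 294$ ($l{\left(Y \right)} = 5 + \left(11 + 6\right)^{2} = 5 + 17^{2} = 5 + 289 = 294$)
$- 140 \left(113 + l{\left(K \right)}\right) = - 140 \left(113 + 294\right) = \left(-140\right) 407 = -56980$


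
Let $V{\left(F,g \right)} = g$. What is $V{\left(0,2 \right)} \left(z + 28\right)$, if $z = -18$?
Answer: $20$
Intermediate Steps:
$V{\left(0,2 \right)} \left(z + 28\right) = 2 \left(-18 + 28\right) = 2 \cdot 10 = 20$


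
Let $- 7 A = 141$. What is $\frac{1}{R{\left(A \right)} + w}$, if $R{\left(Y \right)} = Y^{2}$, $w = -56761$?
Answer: $- \frac{49}{2761408} \approx -1.7745 \cdot 10^{-5}$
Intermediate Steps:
$A = - \frac{141}{7}$ ($A = \left(- \frac{1}{7}\right) 141 = - \frac{141}{7} \approx -20.143$)
$\frac{1}{R{\left(A \right)} + w} = \frac{1}{\left(- \frac{141}{7}\right)^{2} - 56761} = \frac{1}{\frac{19881}{49} - 56761} = \frac{1}{- \frac{2761408}{49}} = - \frac{49}{2761408}$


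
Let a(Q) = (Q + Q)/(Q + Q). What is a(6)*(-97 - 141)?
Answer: -238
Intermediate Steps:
a(Q) = 1 (a(Q) = (2*Q)/((2*Q)) = (2*Q)*(1/(2*Q)) = 1)
a(6)*(-97 - 141) = 1*(-97 - 141) = 1*(-238) = -238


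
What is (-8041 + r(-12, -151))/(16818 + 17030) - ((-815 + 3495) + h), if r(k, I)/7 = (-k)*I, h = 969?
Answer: -123532077/33848 ≈ -3649.6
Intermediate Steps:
r(k, I) = -7*I*k (r(k, I) = 7*((-k)*I) = 7*(-I*k) = -7*I*k)
(-8041 + r(-12, -151))/(16818 + 17030) - ((-815 + 3495) + h) = (-8041 - 7*(-151)*(-12))/(16818 + 17030) - ((-815 + 3495) + 969) = (-8041 - 12684)/33848 - (2680 + 969) = -20725*1/33848 - 1*3649 = -20725/33848 - 3649 = -123532077/33848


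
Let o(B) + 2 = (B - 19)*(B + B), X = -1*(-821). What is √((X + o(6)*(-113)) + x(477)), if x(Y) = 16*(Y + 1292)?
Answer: √46979 ≈ 216.75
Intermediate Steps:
X = 821
x(Y) = 20672 + 16*Y (x(Y) = 16*(1292 + Y) = 20672 + 16*Y)
o(B) = -2 + 2*B*(-19 + B) (o(B) = -2 + (B - 19)*(B + B) = -2 + (-19 + B)*(2*B) = -2 + 2*B*(-19 + B))
√((X + o(6)*(-113)) + x(477)) = √((821 + (-2 - 38*6 + 2*6²)*(-113)) + (20672 + 16*477)) = √((821 + (-2 - 228 + 2*36)*(-113)) + (20672 + 7632)) = √((821 + (-2 - 228 + 72)*(-113)) + 28304) = √((821 - 158*(-113)) + 28304) = √((821 + 17854) + 28304) = √(18675 + 28304) = √46979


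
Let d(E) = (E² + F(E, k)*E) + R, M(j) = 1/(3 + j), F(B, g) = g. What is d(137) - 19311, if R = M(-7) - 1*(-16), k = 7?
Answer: 1731/4 ≈ 432.75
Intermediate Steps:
R = 63/4 (R = 1/(3 - 7) - 1*(-16) = 1/(-4) + 16 = -¼ + 16 = 63/4 ≈ 15.750)
d(E) = 63/4 + E² + 7*E (d(E) = (E² + 7*E) + 63/4 = 63/4 + E² + 7*E)
d(137) - 19311 = (63/4 + 137² + 7*137) - 19311 = (63/4 + 18769 + 959) - 19311 = 78975/4 - 19311 = 1731/4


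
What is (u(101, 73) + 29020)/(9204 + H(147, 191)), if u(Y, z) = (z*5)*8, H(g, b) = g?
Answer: 31940/9351 ≈ 3.4157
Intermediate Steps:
u(Y, z) = 40*z (u(Y, z) = (5*z)*8 = 40*z)
(u(101, 73) + 29020)/(9204 + H(147, 191)) = (40*73 + 29020)/(9204 + 147) = (2920 + 29020)/9351 = 31940*(1/9351) = 31940/9351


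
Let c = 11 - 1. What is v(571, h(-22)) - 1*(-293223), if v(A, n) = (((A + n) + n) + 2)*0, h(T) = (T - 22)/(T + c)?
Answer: 293223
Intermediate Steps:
c = 10
h(T) = (-22 + T)/(10 + T) (h(T) = (T - 22)/(T + 10) = (-22 + T)/(10 + T))
v(A, n) = 0 (v(A, n) = ((A + 2*n) + 2)*0 = (2 + A + 2*n)*0 = 0)
v(571, h(-22)) - 1*(-293223) = 0 - 1*(-293223) = 0 + 293223 = 293223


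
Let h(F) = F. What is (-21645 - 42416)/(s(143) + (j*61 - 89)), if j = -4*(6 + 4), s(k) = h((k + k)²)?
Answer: -64061/79267 ≈ -0.80817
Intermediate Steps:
s(k) = 4*k² (s(k) = (k + k)² = (2*k)² = 4*k²)
j = -40 (j = -4*10 = -40)
(-21645 - 42416)/(s(143) + (j*61 - 89)) = (-21645 - 42416)/(4*143² + (-40*61 - 89)) = -64061/(4*20449 + (-2440 - 89)) = -64061/(81796 - 2529) = -64061/79267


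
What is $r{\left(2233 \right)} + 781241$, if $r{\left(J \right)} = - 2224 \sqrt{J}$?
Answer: $781241 - 2224 \sqrt{2233} \approx 6.7615 \cdot 10^{5}$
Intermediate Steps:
$r{\left(2233 \right)} + 781241 = - 2224 \sqrt{2233} + 781241 = 781241 - 2224 \sqrt{2233}$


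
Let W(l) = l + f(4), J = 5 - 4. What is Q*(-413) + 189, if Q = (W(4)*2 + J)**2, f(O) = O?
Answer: -119168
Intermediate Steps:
J = 1
W(l) = 4 + l (W(l) = l + 4 = 4 + l)
Q = 289 (Q = ((4 + 4)*2 + 1)**2 = (8*2 + 1)**2 = (16 + 1)**2 = 17**2 = 289)
Q*(-413) + 189 = 289*(-413) + 189 = -119357 + 189 = -119168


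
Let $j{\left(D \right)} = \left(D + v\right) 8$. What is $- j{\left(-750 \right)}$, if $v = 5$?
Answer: $5960$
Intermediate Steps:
$j{\left(D \right)} = 40 + 8 D$ ($j{\left(D \right)} = \left(D + 5\right) 8 = \left(5 + D\right) 8 = 40 + 8 D$)
$- j{\left(-750 \right)} = - (40 + 8 \left(-750\right)) = - (40 - 6000) = \left(-1\right) \left(-5960\right) = 5960$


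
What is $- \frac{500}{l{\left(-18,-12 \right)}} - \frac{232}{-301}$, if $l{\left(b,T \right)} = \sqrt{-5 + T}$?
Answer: $\frac{232}{301} + \frac{500 i \sqrt{17}}{17} \approx 0.77076 + 121.27 i$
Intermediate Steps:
$- \frac{500}{l{\left(-18,-12 \right)}} - \frac{232}{-301} = - \frac{500}{\sqrt{-5 - 12}} - \frac{232}{-301} = - \frac{500}{\sqrt{-17}} - - \frac{232}{301} = - \frac{500}{i \sqrt{17}} + \frac{232}{301} = - 500 \left(- \frac{i \sqrt{17}}{17}\right) + \frac{232}{301} = \frac{500 i \sqrt{17}}{17} + \frac{232}{301} = \frac{232}{301} + \frac{500 i \sqrt{17}}{17}$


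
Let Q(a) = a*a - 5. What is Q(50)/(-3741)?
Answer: -2495/3741 ≈ -0.66693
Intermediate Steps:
Q(a) = -5 + a² (Q(a) = a² - 5 = -5 + a²)
Q(50)/(-3741) = (-5 + 50²)/(-3741) = (-5 + 2500)*(-1/3741) = 2495*(-1/3741) = -2495/3741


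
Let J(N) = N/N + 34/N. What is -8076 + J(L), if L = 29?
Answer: -234141/29 ≈ -8073.8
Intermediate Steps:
J(N) = 1 + 34/N
-8076 + J(L) = -8076 + (34 + 29)/29 = -8076 + (1/29)*63 = -8076 + 63/29 = -234141/29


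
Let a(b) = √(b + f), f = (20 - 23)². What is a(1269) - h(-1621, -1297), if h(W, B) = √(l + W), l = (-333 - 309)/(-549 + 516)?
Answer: 3*√142 - I*√193787/11 ≈ 35.749 - 40.019*I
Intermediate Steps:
l = 214/11 (l = -642/(-33) = -642*(-1/33) = 214/11 ≈ 19.455)
f = 9 (f = (-3)² = 9)
h(W, B) = √(214/11 + W)
a(b) = √(9 + b) (a(b) = √(b + 9) = √(9 + b))
a(1269) - h(-1621, -1297) = √(9 + 1269) - √(2354 + 121*(-1621))/11 = √1278 - √(2354 - 196141)/11 = 3*√142 - √(-193787)/11 = 3*√142 - I*√193787/11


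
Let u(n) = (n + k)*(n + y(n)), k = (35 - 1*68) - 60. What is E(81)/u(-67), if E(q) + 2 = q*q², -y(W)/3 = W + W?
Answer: -531439/53600 ≈ -9.9149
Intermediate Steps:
y(W) = -6*W (y(W) = -3*(W + W) = -6*W)
k = -93 (k = (35 - 68) - 60 = -33 - 60 = -93)
u(n) = -5*n*(-93 + n) (u(n) = (n - 93)*(n - 6*n) = (-93 + n)*(-5*n) = -5*n*(-93 + n))
E(q) = -2 + q³ (E(q) = -2 + q*q² = -2 + q³)
E(81)/u(-67) = (-2 + 81³)/((5*(-67)*(93 - 1*(-67)))) = (-2 + 531441)/((5*(-67)*(93 + 67))) = 531439/((5*(-67)*160)) = 531439/(-53600) = 531439*(-1/53600) = -531439/53600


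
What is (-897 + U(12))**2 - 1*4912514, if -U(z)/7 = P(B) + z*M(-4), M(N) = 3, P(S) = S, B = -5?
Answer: -3671518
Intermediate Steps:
U(z) = 35 - 21*z (U(z) = -7*(-5 + z*3) = -7*(-5 + 3*z) = 35 - 21*z)
(-897 + U(12))**2 - 1*4912514 = (-897 + (35 - 21*12))**2 - 1*4912514 = (-897 + (35 - 252))**2 - 4912514 = (-897 - 217)**2 - 4912514 = (-1114)**2 - 4912514 = 1240996 - 4912514 = -3671518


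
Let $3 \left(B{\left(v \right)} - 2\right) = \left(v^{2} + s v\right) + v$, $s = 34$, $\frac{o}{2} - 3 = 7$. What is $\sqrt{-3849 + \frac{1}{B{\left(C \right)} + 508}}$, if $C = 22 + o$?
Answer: $\frac{7 i \sqrt{49521383}}{794} \approx 62.04 i$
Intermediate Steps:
$o = 20$ ($o = 6 + 2 \cdot 7 = 6 + 14 = 20$)
$C = 42$ ($C = 22 + 20 = 42$)
$B{\left(v \right)} = 2 + \frac{v^{2}}{3} + \frac{35 v}{3}$ ($B{\left(v \right)} = 2 + \frac{\left(v^{2} + 34 v\right) + v}{3} = 2 + \frac{v^{2} + 35 v}{3} = 2 + \left(\frac{v^{2}}{3} + \frac{35 v}{3}\right) = 2 + \frac{v^{2}}{3} + \frac{35 v}{3}$)
$\sqrt{-3849 + \frac{1}{B{\left(C \right)} + 508}} = \sqrt{-3849 + \frac{1}{\left(2 + \frac{42^{2}}{3} + \frac{35}{3} \cdot 42\right) + 508}} = \sqrt{-3849 + \frac{1}{\left(2 + \frac{1}{3} \cdot 1764 + 490\right) + 508}} = \sqrt{-3849 + \frac{1}{\left(2 + 588 + 490\right) + 508}} = \sqrt{-3849 + \frac{1}{1080 + 508}} = \sqrt{-3849 + \frac{1}{1588}} = \sqrt{- \frac{6112211}{1588}} = \frac{7 i \sqrt{49521383}}{794}$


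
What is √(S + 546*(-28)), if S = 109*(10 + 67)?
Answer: I*√6895 ≈ 83.036*I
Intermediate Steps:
S = 8393 (S = 109*77 = 8393)
√(S + 546*(-28)) = √(8393 + 546*(-28)) = √(8393 - 15288) = √(-6895) = I*√6895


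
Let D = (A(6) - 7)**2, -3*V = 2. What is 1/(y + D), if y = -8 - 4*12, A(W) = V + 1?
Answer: -9/104 ≈ -0.086538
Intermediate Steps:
V = -2/3 (V = -1/3*2 = -2/3 ≈ -0.66667)
A(W) = 1/3 (A(W) = -2/3 + 1 = 1/3)
D = 400/9 (D = (1/3 - 7)**2 = (-20/3)**2 = 400/9 ≈ 44.444)
y = -56 (y = -8 - 48 = -56)
1/(y + D) = 1/(-56 + 400/9) = 1/(-104/9) = -9/104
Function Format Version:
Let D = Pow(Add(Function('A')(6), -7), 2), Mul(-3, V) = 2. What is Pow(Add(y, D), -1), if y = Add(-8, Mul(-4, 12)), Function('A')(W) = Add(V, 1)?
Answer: Rational(-9, 104) ≈ -0.086538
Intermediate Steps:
V = Rational(-2, 3) (V = Mul(Rational(-1, 3), 2) = Rational(-2, 3) ≈ -0.66667)
Function('A')(W) = Rational(1, 3) (Function('A')(W) = Add(Rational(-2, 3), 1) = Rational(1, 3))
D = Rational(400, 9) (D = Pow(Add(Rational(1, 3), -7), 2) = Pow(Rational(-20, 3), 2) = Rational(400, 9) ≈ 44.444)
y = -56 (y = Add(-8, -48) = -56)
Pow(Add(y, D), -1) = Pow(Add(-56, Rational(400, 9)), -1) = Pow(Rational(-104, 9), -1) = Rational(-9, 104)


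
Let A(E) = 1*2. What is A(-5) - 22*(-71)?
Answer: 1564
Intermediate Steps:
A(E) = 2
A(-5) - 22*(-71) = 2 - 22*(-71) = 2 + 1562 = 1564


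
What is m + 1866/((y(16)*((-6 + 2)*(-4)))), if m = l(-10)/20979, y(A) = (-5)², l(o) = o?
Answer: 19571407/4195800 ≈ 4.6645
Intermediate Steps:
y(A) = 25
m = -10/20979 ≈ -0.00047667
m + 1866/((y(16)*((-6 + 2)*(-4)))) = -10/20979 + 1866/((25*((-6 + 2)*(-4)))) = -10/20979 + 1866/((25*(-4*(-4)))) = -10/20979 + 1866/((25*16)) = -10/20979 + 1866/400 = -10/20979 + 1866*(1/400) = -10/20979 + 933/200 = 19571407/4195800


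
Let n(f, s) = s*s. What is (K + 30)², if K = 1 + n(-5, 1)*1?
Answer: 1024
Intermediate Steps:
n(f, s) = s²
K = 2 (K = 1 + 1²*1 = 1 + 1*1 = 1 + 1 = 2)
(K + 30)² = (2 + 30)² = 32² = 1024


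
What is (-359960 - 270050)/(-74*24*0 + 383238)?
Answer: -315005/191619 ≈ -1.6439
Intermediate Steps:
(-359960 - 270050)/(-74*24*0 + 383238) = -630010/(-1776*0 + 383238) = -630010/(0 + 383238) = -630010/383238 = -630010*1/383238 = -315005/191619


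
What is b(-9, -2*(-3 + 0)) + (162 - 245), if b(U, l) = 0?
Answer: -83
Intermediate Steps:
b(-9, -2*(-3 + 0)) + (162 - 245) = 0 + (162 - 245) = 0 - 83 = -83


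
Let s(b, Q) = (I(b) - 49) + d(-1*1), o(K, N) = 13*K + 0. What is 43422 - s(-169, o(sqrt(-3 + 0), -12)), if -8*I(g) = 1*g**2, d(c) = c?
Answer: 376337/8 ≈ 47042.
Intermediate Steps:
I(g) = -g**2/8
o(K, N) = 13*K
s(b, Q) = -50 - b**2/8 (s(b, Q) = (-b**2/8 - 49) - 1*1 = (-49 - b**2/8) - 1 = -50 - b**2/8)
43422 - s(-169, o(sqrt(-3 + 0), -12)) = 43422 - (-50 - 1/8*(-169)**2) = 43422 - (-50 - 1/8*28561) = 43422 - (-50 - 28561/8) = 43422 - 1*(-28961/8) = 43422 + 28961/8 = 376337/8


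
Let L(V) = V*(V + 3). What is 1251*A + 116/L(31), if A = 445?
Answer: 293378323/527 ≈ 5.5670e+5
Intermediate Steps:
L(V) = V*(3 + V)
1251*A + 116/L(31) = 1251*445 + 116/((31*(3 + 31))) = 556695 + 116/((31*34)) = 556695 + 116/1054 = 556695 + 116*(1/1054) = 556695 + 58/527 = 293378323/527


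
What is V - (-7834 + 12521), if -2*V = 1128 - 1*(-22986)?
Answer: -16744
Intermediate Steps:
V = -12057 (V = -(1128 - 1*(-22986))/2 = -(1128 + 22986)/2 = -½*24114 = -12057)
V - (-7834 + 12521) = -12057 - (-7834 + 12521) = -12057 - 1*4687 = -12057 - 4687 = -16744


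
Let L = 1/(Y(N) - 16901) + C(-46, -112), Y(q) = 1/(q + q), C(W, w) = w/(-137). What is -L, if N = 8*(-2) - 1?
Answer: -64354462/78724995 ≈ -0.81746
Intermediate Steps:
C(W, w) = -w/137 (C(W, w) = w*(-1/137) = -w/137)
N = -17 (N = -16 - 1 = -17)
Y(q) = 1/(2*q)
L = 64354462/78724995 (L = 1/((1/2)/(-17) - 16901) - 1/137*(-112) = 1/((1/2)*(-1/17) - 16901) + 112/137 = 1/(-1/34 - 16901) + 112/137 = 1/(-574635/34) + 112/137 = -34/574635 + 112/137 = 64354462/78724995 ≈ 0.81746)
-L = -1*64354462/78724995 = -64354462/78724995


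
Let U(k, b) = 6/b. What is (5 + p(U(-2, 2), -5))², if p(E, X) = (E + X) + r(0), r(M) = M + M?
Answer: 9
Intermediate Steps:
r(M) = 2*M
p(E, X) = E + X (p(E, X) = (E + X) + 2*0 = (E + X) + 0 = E + X)
(5 + p(U(-2, 2), -5))² = (5 + (6/2 - 5))² = (5 + (6*(½) - 5))² = (5 + (3 - 5))² = (5 - 2)² = 3² = 9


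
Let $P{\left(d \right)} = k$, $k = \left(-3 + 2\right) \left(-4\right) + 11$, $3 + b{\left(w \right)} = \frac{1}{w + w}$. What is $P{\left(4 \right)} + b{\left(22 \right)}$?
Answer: $\frac{529}{44} \approx 12.023$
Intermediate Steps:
$b{\left(w \right)} = -3 + \frac{1}{2 w}$ ($b{\left(w \right)} = -3 + \frac{1}{w + w} = -3 + \frac{1}{2 w}$)
$k = 15$ ($k = \left(-1\right) \left(-4\right) + 11 = 4 + 11 = 15$)
$P{\left(d \right)} = 15$
$P{\left(4 \right)} + b{\left(22 \right)} = 15 - \left(3 - \frac{1}{2 \cdot 22}\right) = 15 + \left(-3 + \frac{1}{2} \cdot \frac{1}{22}\right) = 15 + \left(-3 + \frac{1}{44}\right) = 15 - \frac{131}{44} = \frac{529}{44}$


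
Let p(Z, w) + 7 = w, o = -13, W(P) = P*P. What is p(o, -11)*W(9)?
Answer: -1458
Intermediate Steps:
W(P) = P²
p(Z, w) = -7 + w
p(o, -11)*W(9) = (-7 - 11)*9² = -18*81 = -1458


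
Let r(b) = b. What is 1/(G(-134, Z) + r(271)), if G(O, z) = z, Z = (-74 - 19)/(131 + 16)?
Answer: 49/13248 ≈ 0.0036987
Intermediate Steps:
Z = -31/49 (Z = -93/147 = -93*1/147 = -31/49 ≈ -0.63265)
1/(G(-134, Z) + r(271)) = 1/(-31/49 + 271) = 1/(13248/49) = 49/13248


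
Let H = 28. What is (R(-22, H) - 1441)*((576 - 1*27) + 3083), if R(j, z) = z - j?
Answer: -5052112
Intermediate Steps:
(R(-22, H) - 1441)*((576 - 1*27) + 3083) = ((28 - 1*(-22)) - 1441)*((576 - 1*27) + 3083) = ((28 + 22) - 1441)*((576 - 27) + 3083) = (50 - 1441)*(549 + 3083) = -1391*3632 = -5052112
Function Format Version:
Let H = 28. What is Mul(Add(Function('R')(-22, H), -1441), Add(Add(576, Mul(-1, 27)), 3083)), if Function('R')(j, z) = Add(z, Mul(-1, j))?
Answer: -5052112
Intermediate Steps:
Mul(Add(Function('R')(-22, H), -1441), Add(Add(576, Mul(-1, 27)), 3083)) = Mul(Add(Add(28, Mul(-1, -22)), -1441), Add(Add(576, Mul(-1, 27)), 3083)) = Mul(Add(Add(28, 22), -1441), Add(Add(576, -27), 3083)) = Mul(Add(50, -1441), Add(549, 3083)) = Mul(-1391, 3632) = -5052112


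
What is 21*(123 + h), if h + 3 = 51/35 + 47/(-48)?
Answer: 202403/80 ≈ 2530.0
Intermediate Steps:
h = -4237/1680 (h = -3 + (51/35 + 47/(-48)) = -3 + (51*(1/35) + 47*(-1/48)) = -3 + (51/35 - 47/48) = -3 + 803/1680 = -4237/1680 ≈ -2.5220)
21*(123 + h) = 21*(123 - 4237/1680) = 21*(202403/1680) = 202403/80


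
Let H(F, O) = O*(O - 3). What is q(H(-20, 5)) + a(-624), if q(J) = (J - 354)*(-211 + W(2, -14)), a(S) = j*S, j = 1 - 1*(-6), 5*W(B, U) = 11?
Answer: 337296/5 ≈ 67459.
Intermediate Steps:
W(B, U) = 11/5 (W(B, U) = (⅕)*11 = 11/5)
H(F, O) = O*(-3 + O)
j = 7 (j = 1 + 6 = 7)
a(S) = 7*S
q(J) = 369576/5 - 1044*J/5 (q(J) = (J - 354)*(-211 + 11/5) = (-354 + J)*(-1044/5) = 369576/5 - 1044*J/5)
q(H(-20, 5)) + a(-624) = (369576/5 - 1044*(-3 + 5)) + 7*(-624) = (369576/5 - 1044*2) - 4368 = (369576/5 - 1044/5*10) - 4368 = (369576/5 - 2088) - 4368 = 359136/5 - 4368 = 337296/5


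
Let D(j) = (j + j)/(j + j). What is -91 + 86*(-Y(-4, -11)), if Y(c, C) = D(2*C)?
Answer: -177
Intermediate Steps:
D(j) = 1 (D(j) = (2*j)/((2*j)) = (2*j)*(1/(2*j)) = 1)
Y(c, C) = 1
-91 + 86*(-Y(-4, -11)) = -91 + 86*(-1*1) = -91 + 86*(-1) = -91 - 86 = -177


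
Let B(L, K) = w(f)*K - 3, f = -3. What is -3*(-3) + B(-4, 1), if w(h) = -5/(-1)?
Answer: 11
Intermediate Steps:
w(h) = 5 (w(h) = -5*(-1) = 5)
B(L, K) = -3 + 5*K (B(L, K) = 5*K - 3 = -3 + 5*K)
-3*(-3) + B(-4, 1) = -3*(-3) + (-3 + 5*1) = 9 + (-3 + 5) = 9 + 2 = 11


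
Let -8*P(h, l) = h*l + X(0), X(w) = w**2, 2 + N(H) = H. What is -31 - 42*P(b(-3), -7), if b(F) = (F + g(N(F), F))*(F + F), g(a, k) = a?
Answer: -1795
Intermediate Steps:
N(H) = -2 + H
b(F) = 2*F*(-2 + 2*F) (b(F) = (F + (-2 + F))*(F + F) = (-2 + 2*F)*(2*F) = 2*F*(-2 + 2*F))
P(h, l) = -h*l/8 (P(h, l) = -(h*l + 0**2)/8 = -(h*l + 0)/8 = -h*l/8)
-31 - 42*P(b(-3), -7) = -31 - (-21)*4*(-3)*(-1 - 3)*(-7)/4 = -31 - (-21)*4*(-3)*(-4)*(-7)/4 = -31 - (-21)*48*(-7)/4 = -31 - 42*42 = -31 - 1764 = -1795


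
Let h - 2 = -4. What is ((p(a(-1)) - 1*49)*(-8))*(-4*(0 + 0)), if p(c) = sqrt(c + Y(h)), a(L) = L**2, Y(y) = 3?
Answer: 0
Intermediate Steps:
h = -2 (h = 2 - 4 = -2)
p(c) = sqrt(3 + c) (p(c) = sqrt(c + 3) = sqrt(3 + c))
((p(a(-1)) - 1*49)*(-8))*(-4*(0 + 0)) = ((sqrt(3 + (-1)**2) - 1*49)*(-8))*(-4*(0 + 0)) = ((sqrt(3 + 1) - 49)*(-8))*(-4*0) = ((sqrt(4) - 49)*(-8))*0 = ((2 - 49)*(-8))*0 = -47*(-8)*0 = 376*0 = 0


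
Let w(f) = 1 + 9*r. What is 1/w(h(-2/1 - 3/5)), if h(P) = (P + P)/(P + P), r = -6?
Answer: -1/53 ≈ -0.018868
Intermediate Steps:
h(P) = 1 (h(P) = (2*P)/((2*P)) = (2*P)*(1/(2*P)) = 1)
w(f) = -53 (w(f) = 1 + 9*(-6) = 1 - 54 = -53)
1/w(h(-2/1 - 3/5)) = 1/(-53) = -1/53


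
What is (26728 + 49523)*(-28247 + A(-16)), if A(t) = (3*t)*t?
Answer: -2095301229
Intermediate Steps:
A(t) = 3*t**2
(26728 + 49523)*(-28247 + A(-16)) = (26728 + 49523)*(-28247 + 3*(-16)**2) = 76251*(-28247 + 3*256) = 76251*(-28247 + 768) = 76251*(-27479) = -2095301229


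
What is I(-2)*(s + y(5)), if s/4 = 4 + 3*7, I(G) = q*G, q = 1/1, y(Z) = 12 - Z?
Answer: -214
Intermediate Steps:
q = 1
I(G) = G (I(G) = 1*G = G)
s = 100 (s = 4*(4 + 3*7) = 4*(4 + 21) = 4*25 = 100)
I(-2)*(s + y(5)) = -2*(100 + (12 - 1*5)) = -2*(100 + (12 - 5)) = -2*(100 + 7) = -2*107 = -214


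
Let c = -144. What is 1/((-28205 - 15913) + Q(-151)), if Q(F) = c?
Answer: -1/44262 ≈ -2.2593e-5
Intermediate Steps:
Q(F) = -144
1/((-28205 - 15913) + Q(-151)) = 1/((-28205 - 15913) - 144) = 1/(-44118 - 144) = 1/(-44262) = -1/44262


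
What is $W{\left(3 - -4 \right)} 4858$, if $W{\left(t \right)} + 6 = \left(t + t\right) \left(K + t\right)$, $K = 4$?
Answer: $718984$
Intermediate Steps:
$W{\left(t \right)} = -6 + 2 t \left(4 + t\right)$ ($W{\left(t \right)} = -6 + \left(t + t\right) \left(4 + t\right) = -6 + 2 t \left(4 + t\right)$)
$W{\left(3 - -4 \right)} 4858 = \left(-6 + 2 \left(3 - -4\right)^{2} + 8 \left(3 - -4\right)\right) 4858 = \left(-6 + 2 \left(3 + 4\right)^{2} + 8 \left(3 + 4\right)\right) 4858 = \left(-6 + 2 \cdot 7^{2} + 8 \cdot 7\right) 4858 = \left(-6 + 2 \cdot 49 + 56\right) 4858 = \left(-6 + 98 + 56\right) 4858 = 148 \cdot 4858 = 718984$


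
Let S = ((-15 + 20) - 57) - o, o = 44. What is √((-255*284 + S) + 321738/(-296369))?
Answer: I*√6369508058188398/296369 ≈ 269.29*I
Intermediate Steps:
S = -96 (S = ((-15 + 20) - 57) - 1*44 = (5 - 57) - 44 = -52 - 44 = -96)
√((-255*284 + S) + 321738/(-296369)) = √((-255*284 - 96) + 321738/(-296369)) = √((-72420 - 96) + 321738*(-1/296369)) = √(-72516 - 321738/296369) = √(-21491816142/296369) = I*√6369508058188398/296369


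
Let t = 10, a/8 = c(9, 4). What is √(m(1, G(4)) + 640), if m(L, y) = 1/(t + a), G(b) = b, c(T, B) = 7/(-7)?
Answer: √2562/2 ≈ 25.308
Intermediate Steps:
c(T, B) = -1 (c(T, B) = 7*(-⅐) = -1)
a = -8 (a = 8*(-1) = -8)
m(L, y) = ½ (m(L, y) = 1/(10 - 8) = 1/2 = ½)
√(m(1, G(4)) + 640) = √(½ + 640) = √(1281/2) = √2562/2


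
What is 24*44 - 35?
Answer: 1021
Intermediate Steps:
24*44 - 35 = 1056 - 35 = 1021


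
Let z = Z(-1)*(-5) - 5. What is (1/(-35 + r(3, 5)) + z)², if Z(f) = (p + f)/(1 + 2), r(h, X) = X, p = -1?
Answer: 289/100 ≈ 2.8900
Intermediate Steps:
Z(f) = -⅓ + f/3 (Z(f) = (-1 + f)/(1 + 2) = (-1 + f)/3 = (-1 + f)*(⅓) = -⅓ + f/3)
z = -5/3 (z = (-⅓ + (⅓)*(-1))*(-5) - 5 = (-⅓ - ⅓)*(-5) - 5 = -⅔*(-5) - 5 = 10/3 - 5 = -5/3 ≈ -1.6667)
(1/(-35 + r(3, 5)) + z)² = (1/(-35 + 5) - 5/3)² = (1/(-30) - 5/3)² = (-1/30 - 5/3)² = (-17/10)² = 289/100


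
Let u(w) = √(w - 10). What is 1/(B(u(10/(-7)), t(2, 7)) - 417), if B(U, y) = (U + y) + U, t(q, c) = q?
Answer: -581/241179 - 8*I*√35/1205895 ≈ -0.002409 - 3.9248e-5*I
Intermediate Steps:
u(w) = √(-10 + w)
B(U, y) = y + 2*U
1/(B(u(10/(-7)), t(2, 7)) - 417) = 1/((2 + 2*√(-10 + 10/(-7))) - 417) = 1/((2 + 2*√(-10 + 10*(-⅐))) - 417) = 1/((2 + 2*√(-10 - 10/7)) - 417) = 1/((2 + 2*√(-80/7)) - 417) = 1/((2 + 2*(4*I*√35/7)) - 417) = 1/((2 + 8*I*√35/7) - 417) = 1/(-415 + 8*I*√35/7)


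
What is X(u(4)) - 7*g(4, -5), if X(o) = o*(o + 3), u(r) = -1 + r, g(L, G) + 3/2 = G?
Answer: 127/2 ≈ 63.500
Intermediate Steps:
g(L, G) = -3/2 + G
X(o) = o*(3 + o)
X(u(4)) - 7*g(4, -5) = (-1 + 4)*(3 + (-1 + 4)) - 7*(-3/2 - 5) = 3*(3 + 3) - 7*(-13/2) = 3*6 + 91/2 = 18 + 91/2 = 127/2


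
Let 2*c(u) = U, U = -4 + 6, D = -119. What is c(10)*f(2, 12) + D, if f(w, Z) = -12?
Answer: -131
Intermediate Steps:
U = 2
c(u) = 1 (c(u) = (1/2)*2 = 1)
c(10)*f(2, 12) + D = 1*(-12) - 119 = -12 - 119 = -131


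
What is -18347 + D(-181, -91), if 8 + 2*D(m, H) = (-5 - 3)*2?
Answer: -18359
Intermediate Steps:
D(m, H) = -12 (D(m, H) = -4 + ((-5 - 3)*2)/2 = -4 + (-8*2)/2 = -4 + (1/2)*(-16) = -4 - 8 = -12)
-18347 + D(-181, -91) = -18347 - 12 = -18359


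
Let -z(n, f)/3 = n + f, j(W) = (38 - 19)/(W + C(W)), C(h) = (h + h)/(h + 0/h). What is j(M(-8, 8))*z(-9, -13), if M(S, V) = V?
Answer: 627/5 ≈ 125.40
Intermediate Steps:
C(h) = 2 (C(h) = (2*h)/(h + 0) = (2*h)/h = 2)
j(W) = 19/(2 + W) (j(W) = (38 - 19)/(W + 2) = 19/(2 + W))
z(n, f) = -3*f - 3*n (z(n, f) = -3*(n + f) = -3*(f + n) = -3*f - 3*n)
j(M(-8, 8))*z(-9, -13) = (19/(2 + 8))*(-3*(-13) - 3*(-9)) = (19/10)*(39 + 27) = (19*(1/10))*66 = (19/10)*66 = 627/5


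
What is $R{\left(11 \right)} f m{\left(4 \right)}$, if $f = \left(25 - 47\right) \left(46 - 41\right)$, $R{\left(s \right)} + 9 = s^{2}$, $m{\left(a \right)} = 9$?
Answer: $-110880$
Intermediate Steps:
$R{\left(s \right)} = -9 + s^{2}$
$f = -110$ ($f = \left(-22\right) 5 = -110$)
$R{\left(11 \right)} f m{\left(4 \right)} = \left(-9 + 11^{2}\right) \left(-110\right) 9 = \left(-9 + 121\right) \left(-110\right) 9 = 112 \left(-110\right) 9 = \left(-12320\right) 9 = -110880$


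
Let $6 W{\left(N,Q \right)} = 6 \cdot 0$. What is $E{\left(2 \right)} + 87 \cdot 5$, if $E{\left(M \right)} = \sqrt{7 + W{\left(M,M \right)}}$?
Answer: $435 + \sqrt{7} \approx 437.65$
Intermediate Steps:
$W{\left(N,Q \right)} = 0$ ($W{\left(N,Q \right)} = \frac{6 \cdot 0}{6} = \frac{1}{6} \cdot 0 = 0$)
$E{\left(M \right)} = \sqrt{7}$ ($E{\left(M \right)} = \sqrt{7 + 0} = \sqrt{7}$)
$E{\left(2 \right)} + 87 \cdot 5 = \sqrt{7} + 87 \cdot 5 = \sqrt{7} + 435 = 435 + \sqrt{7}$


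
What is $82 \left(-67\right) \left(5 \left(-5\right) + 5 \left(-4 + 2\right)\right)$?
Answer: $192290$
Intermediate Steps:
$82 \left(-67\right) \left(5 \left(-5\right) + 5 \left(-4 + 2\right)\right) = - 5494 \left(-25 + 5 \left(-2\right)\right) = - 5494 \left(-25 - 10\right) = \left(-5494\right) \left(-35\right) = 192290$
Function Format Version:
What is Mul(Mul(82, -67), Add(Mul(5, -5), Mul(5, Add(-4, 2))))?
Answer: 192290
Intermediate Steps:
Mul(Mul(82, -67), Add(Mul(5, -5), Mul(5, Add(-4, 2)))) = Mul(-5494, Add(-25, Mul(5, -2))) = Mul(-5494, Add(-25, -10)) = Mul(-5494, -35) = 192290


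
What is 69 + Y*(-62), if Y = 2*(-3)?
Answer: 441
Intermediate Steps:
Y = -6
69 + Y*(-62) = 69 - 6*(-62) = 69 + 372 = 441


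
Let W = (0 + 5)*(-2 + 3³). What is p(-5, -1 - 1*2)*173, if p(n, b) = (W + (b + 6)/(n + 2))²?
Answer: 2660048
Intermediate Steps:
W = 125 (W = 5*(-2 + 27) = 5*25 = 125)
p(n, b) = (125 + (6 + b)/(2 + n))² (p(n, b) = (125 + (b + 6)/(n + 2))² = (125 + (6 + b)/(2 + n))²)
p(-5, -1 - 1*2)*173 = ((256 + (-1 - 1*2) + 125*(-5))²/(2 - 5)²)*173 = ((256 + (-1 - 2) - 625)²/(-3)²)*173 = ((256 - 3 - 625)²/9)*173 = ((⅑)*(-372)²)*173 = ((⅑)*138384)*173 = 15376*173 = 2660048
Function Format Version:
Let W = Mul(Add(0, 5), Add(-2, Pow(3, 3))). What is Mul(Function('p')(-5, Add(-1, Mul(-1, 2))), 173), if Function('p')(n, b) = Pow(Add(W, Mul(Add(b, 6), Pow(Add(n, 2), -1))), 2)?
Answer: 2660048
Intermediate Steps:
W = 125 (W = Mul(5, Add(-2, 27)) = Mul(5, 25) = 125)
Function('p')(n, b) = Pow(Add(125, Mul(Pow(Add(2, n), -1), Add(6, b))), 2) (Function('p')(n, b) = Pow(Add(125, Mul(Add(b, 6), Pow(Add(n, 2), -1))), 2) = Pow(Add(125, Mul(Add(6, b), Pow(Add(2, n), -1))), 2) = Pow(Add(125, Mul(Pow(Add(2, n), -1), Add(6, b))), 2))
Mul(Function('p')(-5, Add(-1, Mul(-1, 2))), 173) = Mul(Mul(Pow(Add(2, -5), -2), Pow(Add(256, Add(-1, Mul(-1, 2)), Mul(125, -5)), 2)), 173) = Mul(Mul(Pow(-3, -2), Pow(Add(256, Add(-1, -2), -625), 2)), 173) = Mul(Mul(Rational(1, 9), Pow(Add(256, -3, -625), 2)), 173) = Mul(Mul(Rational(1, 9), Pow(-372, 2)), 173) = Mul(Mul(Rational(1, 9), 138384), 173) = Mul(15376, 173) = 2660048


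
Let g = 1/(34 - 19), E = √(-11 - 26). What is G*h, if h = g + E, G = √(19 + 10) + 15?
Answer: (1 + 15*I*√37)*(15 + √29)/15 ≈ 1.359 + 124.0*I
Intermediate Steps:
E = I*√37 (E = √(-37) = I*√37 ≈ 6.0828*I)
g = 1/15 ≈ 0.066667
G = 15 + √29 (G = √29 + 15 = 15 + √29 ≈ 20.385)
h = 1/15 + I*√37 ≈ 0.066667 + 6.0828*I
G*h = (15 + √29)*(1/15 + I*√37)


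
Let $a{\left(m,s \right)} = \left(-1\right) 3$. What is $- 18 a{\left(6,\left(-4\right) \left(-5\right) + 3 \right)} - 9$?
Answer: $45$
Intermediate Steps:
$a{\left(m,s \right)} = -3$
$- 18 a{\left(6,\left(-4\right) \left(-5\right) + 3 \right)} - 9 = \left(-18\right) \left(-3\right) - 9 = 54 - 9 = 45$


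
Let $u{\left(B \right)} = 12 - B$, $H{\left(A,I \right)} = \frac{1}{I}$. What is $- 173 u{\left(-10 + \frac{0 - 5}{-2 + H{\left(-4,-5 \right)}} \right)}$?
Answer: $- \frac{37541}{11} \approx -3412.8$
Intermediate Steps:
$- 173 u{\left(-10 + \frac{0 - 5}{-2 + H{\left(-4,-5 \right)}} \right)} = - 173 \left(12 - \left(-10 + \frac{0 - 5}{-2 + \frac{1}{-5}}\right)\right) = - 173 \left(12 - \left(-10 - \frac{5}{-2 - \frac{1}{5}}\right)\right) = - 173 \left(12 - \left(-10 - \frac{5}{- \frac{11}{5}}\right)\right) = - 173 \left(12 - \left(-10 - - \frac{25}{11}\right)\right) = - 173 \left(12 - \left(-10 + \frac{25}{11}\right)\right) = - 173 \left(12 - - \frac{85}{11}\right) = - 173 \left(12 + \frac{85}{11}\right) = \left(-173\right) \frac{217}{11} = - \frac{37541}{11}$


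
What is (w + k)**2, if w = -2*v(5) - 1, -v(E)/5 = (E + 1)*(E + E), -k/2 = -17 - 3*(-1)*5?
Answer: 363609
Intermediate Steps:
k = 4 (k = -2*(-17 - 3*(-1)*5) = -2*(-17 + 3*5) = -2*(-17 + 15) = -2*(-2) = 4)
v(E) = -10*E*(1 + E) (v(E) = -5*(E + 1)*(E + E) = -5*(1 + E)*2*E = -10*E*(1 + E))
w = 599 (w = -(-20)*5*(1 + 5) - 1 = -(-20)*5*6 - 1 = -2*(-300) - 1 = 600 - 1 = 599)
(w + k)**2 = (599 + 4)**2 = 603**2 = 363609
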